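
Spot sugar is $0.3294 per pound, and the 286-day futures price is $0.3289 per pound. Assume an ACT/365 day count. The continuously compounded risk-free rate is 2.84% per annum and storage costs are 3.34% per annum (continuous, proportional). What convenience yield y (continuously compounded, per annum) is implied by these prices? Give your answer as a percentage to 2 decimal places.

F = S·e^((r+u−y)T) ⇒ (r+u−y) = ln(F/S)/T
ln(0.3289/0.3294) = -0.001519; /T ⇒ -0.001939
y = r + u − ln(F/S)/T = 0.0284 + 0.0334 + 0.001939 = 0.063739
y = 6.37%

6.37%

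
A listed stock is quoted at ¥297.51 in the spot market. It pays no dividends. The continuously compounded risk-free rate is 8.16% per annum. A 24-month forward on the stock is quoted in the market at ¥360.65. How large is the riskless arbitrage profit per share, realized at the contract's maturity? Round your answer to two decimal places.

Fair forward: F* = S·e^(carry·T), with carry = r = 0.0816
F* = 297.51 · e^(0.0816 × 24/12) = 297.51 · e^0.163200 = 297.51 × 1.177272 = ¥350.2502
Market ¥360.65 > fair ¥350.2502: forward overpriced → cash-and-carry (buy spot, short the forward).
At maturity, profit = |F_mkt − F*| = |360.65 − 350.2502| = ¥10.40 per share

¥10.40 per share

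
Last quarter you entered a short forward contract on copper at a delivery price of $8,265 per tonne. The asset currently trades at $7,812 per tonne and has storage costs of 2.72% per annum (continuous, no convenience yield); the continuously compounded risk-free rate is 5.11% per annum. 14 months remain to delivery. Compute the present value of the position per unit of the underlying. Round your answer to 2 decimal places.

-$277.21 per tonne

Current fair forward for the remaining 14 months: F = S·e^((r + u)·T), (r + u) = 0.0511 + 0.0272 = 0.0783
F = 7812 · e^(0.0783 × 14/12) = 7812 × 1.09565242 = 8559.2367
Value of long forward = (F − K)·e^(−rT) = (8559.2367 − 8265) · e^(−0.0511·14/12)
= 294.2367 × 0.94212561 = 277.21
Short position value = −(long value) = -$277.21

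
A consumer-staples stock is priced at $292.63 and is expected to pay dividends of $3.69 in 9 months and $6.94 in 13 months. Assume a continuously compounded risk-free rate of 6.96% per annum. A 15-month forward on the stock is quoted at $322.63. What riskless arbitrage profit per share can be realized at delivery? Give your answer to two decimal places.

PV(dividends) I = 3.69·e^(−0.0696·9/12) + 6.94·e^(−0.0696·13/12) = 9.9383
Fair forward F* = (S − I)·e^(rT) = (292.63 − 9.9383)·e^0.087000 = 282.6917 × 1.090897 = 308.3875
Market $322.63 > fair 308.3875: forward overpriced → cash-and-carry (borrow at r, buy the stock and collect the dividends, short the forward).
Profit at T = |F_mkt − F*| = |322.63 − 308.3875| = $14.24 per share

$14.24 per share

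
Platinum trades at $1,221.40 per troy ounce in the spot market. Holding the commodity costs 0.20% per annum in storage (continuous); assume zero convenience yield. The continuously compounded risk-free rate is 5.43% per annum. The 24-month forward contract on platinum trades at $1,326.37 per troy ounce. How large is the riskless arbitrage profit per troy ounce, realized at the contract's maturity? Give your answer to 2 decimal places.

Fair forward: F* = S·e^(carry·T), with carry = (r + u) = 0.0543 + 0.0020 = 0.0563
F* = 1221.40 · e^(0.0563 × 24/12) = 1221.40 · e^0.11260000 = 1221.40 × 1.11918417 = $1366.9715
Market $1326.37 < fair $1366.9715: forward underpriced → reverse cash-and-carry (short spot, go long the forward).
At maturity, profit = |F_mkt − F*| = |1326.37 − 1366.9715| = $40.60 per troy ounce

$40.60 per troy ounce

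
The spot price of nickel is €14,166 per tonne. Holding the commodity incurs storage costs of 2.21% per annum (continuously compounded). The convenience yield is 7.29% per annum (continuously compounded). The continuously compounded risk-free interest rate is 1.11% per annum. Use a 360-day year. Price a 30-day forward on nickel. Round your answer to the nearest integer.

€14,119 per tonne

Net carry = r + u − y = 0.0111 + 0.0221 − 0.0729 = -0.0397
F = S·e^((r+u−y)T) = 14166 · e^(-0.0397 × 30/360) = 14166 · e^-0.003308
= 14166 × 0.996697 = €14,119 per tonne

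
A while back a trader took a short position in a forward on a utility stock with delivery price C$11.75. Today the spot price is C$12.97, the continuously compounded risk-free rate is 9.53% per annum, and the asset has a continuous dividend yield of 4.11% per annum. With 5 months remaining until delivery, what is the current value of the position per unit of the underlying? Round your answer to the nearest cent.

Current fair forward for the remaining 5 months: F = S·e^((r − q)·T), (r − q) = 0.0953 − 0.0411 = 0.0542
F = 12.97 · e^(0.0542 × 5/12) = 12.97 × 1.022840 = 13.2662
Value of long forward = (F − K)·e^(−rT) = (13.2662 − 11.75) · e^(−0.0953·5/12)
= 1.5162 × 0.961070 = 1.46
Short position value = −(long value) = -C$1.46

-C$1.46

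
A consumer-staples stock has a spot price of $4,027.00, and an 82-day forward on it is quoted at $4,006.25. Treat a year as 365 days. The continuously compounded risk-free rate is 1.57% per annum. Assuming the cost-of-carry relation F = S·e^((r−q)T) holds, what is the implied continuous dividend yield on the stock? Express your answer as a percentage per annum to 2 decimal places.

From F = S·e^((r−q)T): (r − q) = ln(F/S)/T
ln(4006.25/4027.00) = ln(0.994847) = -0.005166
(r − q) = -0.005166 / (82/365) = -0.022995
q = r − ln(F/S)/T = 0.0157 + 0.022995 = 0.038695
q = 3.87%

3.87%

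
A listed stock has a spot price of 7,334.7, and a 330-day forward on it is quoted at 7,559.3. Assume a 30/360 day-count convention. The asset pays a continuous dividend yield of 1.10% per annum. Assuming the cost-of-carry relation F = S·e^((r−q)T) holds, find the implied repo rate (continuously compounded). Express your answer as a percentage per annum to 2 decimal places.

From F = S·e^((r−q)T): (r − q) = ln(F/S)/T
ln(7559.3/7334.7) = ln(1.030622) = 0.030163
(r − q) = 0.030163 / (330/360) = 0.032905
r = ln(F/S)/T + q = 0.032905 + 0.0110 = 0.043905
r = 4.39%

4.39%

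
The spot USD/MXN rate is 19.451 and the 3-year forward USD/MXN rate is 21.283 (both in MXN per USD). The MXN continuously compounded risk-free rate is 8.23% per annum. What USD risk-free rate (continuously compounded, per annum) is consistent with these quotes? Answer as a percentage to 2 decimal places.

5.23%

F = S·e^((r_MXN − r_USD)T) ⇒ r_USD = r_MXN − ln(F/S)/T
ln(21.283/19.451) = 0.090010; /(3) = 0.030003
r_USD = 0.0823 − 0.030003 = 0.052297
r_USD = 5.23%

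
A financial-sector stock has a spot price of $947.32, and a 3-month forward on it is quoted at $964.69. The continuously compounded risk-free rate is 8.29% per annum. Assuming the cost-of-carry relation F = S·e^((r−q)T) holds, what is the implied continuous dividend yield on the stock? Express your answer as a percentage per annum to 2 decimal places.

From F = S·e^((r−q)T): (r − q) = ln(F/S)/T
ln(964.69/947.32) = ln(1.018336) = 0.018170
(r − q) = 0.018170 / (3/12) = 0.072680
q = r − ln(F/S)/T = 0.0829 − 0.072680 = 0.010220
q = 1.02%

1.02%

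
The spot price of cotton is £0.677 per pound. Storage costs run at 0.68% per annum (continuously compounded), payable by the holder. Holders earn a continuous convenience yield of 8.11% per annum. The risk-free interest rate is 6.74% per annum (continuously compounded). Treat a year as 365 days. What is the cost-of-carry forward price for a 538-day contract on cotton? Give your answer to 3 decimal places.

Net carry = r + u − y = 0.0674 + 0.0068 − 0.0811 = -0.0069
F = S·e^((r+u−y)T) = 0.677 · e^(-0.0069 × 538/365) = 0.677 · e^-0.010170
= 0.677 × 0.989882 = £0.670 per pound

£0.670 per pound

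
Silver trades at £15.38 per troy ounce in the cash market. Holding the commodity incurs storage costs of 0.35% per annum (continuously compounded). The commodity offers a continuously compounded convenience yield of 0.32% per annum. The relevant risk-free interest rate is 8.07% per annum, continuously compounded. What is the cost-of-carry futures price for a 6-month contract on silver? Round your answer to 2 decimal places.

£16.02 per troy ounce

Net carry = r + u − y = 0.0807 + 0.0035 − 0.0032 = 0.0810
F = S·e^((r+u−y)T) = 15.38 · e^(0.0810 × 6/12) = 15.38 · e^0.040500
= 15.38 × 1.041331 = £16.02 per troy ounce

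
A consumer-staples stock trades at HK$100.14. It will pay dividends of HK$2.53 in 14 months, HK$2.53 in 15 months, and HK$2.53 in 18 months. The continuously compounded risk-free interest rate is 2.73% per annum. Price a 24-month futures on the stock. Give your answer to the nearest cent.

PV(dividends) I = 2.53·e^(−0.0273·14/12) + 2.53·e^(−0.0273·15/12) + 2.53·e^(−0.0273·18/12)
I = 2.4507 + 2.4451 + 2.4285 = 7.3243
F = (S − I)·e^(rT) = (100.14 − 7.3243) · e^(0.0273·24/12)
= 92.8157 · e^0.054600 = 92.8157 × 1.056118 = HK$98.02

HK$98.02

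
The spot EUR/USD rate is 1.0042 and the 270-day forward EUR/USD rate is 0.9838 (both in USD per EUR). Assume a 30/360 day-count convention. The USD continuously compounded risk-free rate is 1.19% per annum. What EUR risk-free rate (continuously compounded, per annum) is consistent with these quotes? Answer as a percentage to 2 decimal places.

3.93%

F = S·e^((r_USD − r_EUR)T) ⇒ r_EUR = r_USD − ln(F/S)/T
ln(0.9838/1.0042) = -0.020524; /(270/360) = -0.027365
r_EUR = 0.0119 + 0.027365 = 0.039265
r_EUR = 3.93%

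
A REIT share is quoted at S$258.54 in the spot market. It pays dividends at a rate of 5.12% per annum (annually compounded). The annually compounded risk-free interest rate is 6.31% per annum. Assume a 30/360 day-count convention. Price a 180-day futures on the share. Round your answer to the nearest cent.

S$260.00

F = S · (1+r)^T / (1+q)^T
= 258.54 × 1.031067 / 1.025280 = 258.54 × 1.005644
F = S$260.00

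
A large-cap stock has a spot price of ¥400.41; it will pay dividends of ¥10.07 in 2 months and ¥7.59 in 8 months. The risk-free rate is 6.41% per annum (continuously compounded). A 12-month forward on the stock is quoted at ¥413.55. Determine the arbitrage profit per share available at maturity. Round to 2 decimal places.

PV(dividends) I = 10.07·e^(−0.0641·2/12) + 7.59·e^(−0.0641·8/12) = 17.2355
Fair forward F* = (S − I)·e^(rT) = (400.41 − 17.2355)·e^0.064100 = 383.1745 × 1.066199 = 408.5403
Market ¥413.55 > fair 408.5403: forward overpriced → cash-and-carry (borrow at r, buy the stock and collect the dividends, short the forward).
Profit at T = |F_mkt − F*| = |413.55 − 408.5403| = ¥5.01 per share

¥5.01 per share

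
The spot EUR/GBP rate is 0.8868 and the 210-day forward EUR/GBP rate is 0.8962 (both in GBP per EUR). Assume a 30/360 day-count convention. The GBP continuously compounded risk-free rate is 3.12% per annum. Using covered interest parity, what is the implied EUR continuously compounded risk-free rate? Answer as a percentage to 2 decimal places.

F = S·e^((r_GBP − r_EUR)T) ⇒ r_EUR = r_GBP − ln(F/S)/T
ln(0.8962/0.8868) = 0.010544; /(210/360) = 0.018075
r_EUR = 0.0312 − 0.018075 = 0.013125
r_EUR = 1.31%

1.31%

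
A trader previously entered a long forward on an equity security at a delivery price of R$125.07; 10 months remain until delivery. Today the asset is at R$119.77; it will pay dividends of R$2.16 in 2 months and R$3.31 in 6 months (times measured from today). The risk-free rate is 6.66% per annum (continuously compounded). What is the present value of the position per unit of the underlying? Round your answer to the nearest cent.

-R$3.89

PV(remaining dividends) I = 2.16·e^(−0.0666·2/12) + 3.31·e^(−0.0666·6/12) = 5.3377
Current forward F = (S − I)·e^(rT) = (119.77 − 5.3377)·e^(0.0666·10/12) = 114.4323 × 1.057069 = 120.9628
Value (long) = (F − K)·e^(−rT) = (120.9628 − 125.07) × 0.946012 = -3.8855
Value = -R$3.89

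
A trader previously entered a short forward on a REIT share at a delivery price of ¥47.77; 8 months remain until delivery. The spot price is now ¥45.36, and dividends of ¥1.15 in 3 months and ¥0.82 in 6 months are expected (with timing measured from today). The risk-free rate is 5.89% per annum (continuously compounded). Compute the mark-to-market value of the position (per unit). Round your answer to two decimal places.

¥2.50

PV(remaining dividends) I = 1.15·e^(−0.0589·3/12) + 0.82·e^(−0.0589·6/12) = 1.9294
Current forward F = (S − I)·e^(rT) = (45.36 − 1.9294)·e^(0.0589·8/12) = 43.4306 × 1.040048 = 45.1699
Value (long) = (F − K)·e^(−rT) = (45.1699 − 47.77) × 0.961494 = -2.5000
Short position value = −(long value) = ¥2.50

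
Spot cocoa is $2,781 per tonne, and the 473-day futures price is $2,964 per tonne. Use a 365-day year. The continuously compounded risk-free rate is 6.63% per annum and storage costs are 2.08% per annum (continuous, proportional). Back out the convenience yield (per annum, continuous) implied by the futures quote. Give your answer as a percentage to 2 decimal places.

F = S·e^((r+u−y)T) ⇒ (r+u−y) = ln(F/S)/T
ln(2964/2781) = 0.063729; /T ⇒ 0.049178
y = r + u − ln(F/S)/T = 0.0663 + 0.0208 − 0.049178 = 0.037922
y = 3.79%

3.79%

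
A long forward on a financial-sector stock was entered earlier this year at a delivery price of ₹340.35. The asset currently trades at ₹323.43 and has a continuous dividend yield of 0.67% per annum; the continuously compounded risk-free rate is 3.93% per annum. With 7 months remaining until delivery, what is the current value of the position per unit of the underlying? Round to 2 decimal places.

-₹10.47

Current fair forward for the remaining 7 months: F = S·e^((r − q)·T), (r − q) = 0.0393 − 0.0067 = 0.0326
F = 323.43 · e^(0.0326 × 7/12) = 323.43 × 1.019199 = 329.6395
Value of long forward = (F − K)·e^(−rT) = (329.6395 − 340.35) · e^(−0.0393·7/12)
= -10.7105 × 0.977336 = -10.47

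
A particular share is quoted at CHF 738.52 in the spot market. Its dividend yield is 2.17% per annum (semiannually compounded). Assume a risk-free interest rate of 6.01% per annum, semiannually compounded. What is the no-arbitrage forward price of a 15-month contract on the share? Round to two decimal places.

F = S · (1+r/2)^(2T) / (1+q/2)^(2T)
= 738.52 × 1.076827 / 1.027346 = 738.52 × 1.048164
F = CHF 774.09

CHF 774.09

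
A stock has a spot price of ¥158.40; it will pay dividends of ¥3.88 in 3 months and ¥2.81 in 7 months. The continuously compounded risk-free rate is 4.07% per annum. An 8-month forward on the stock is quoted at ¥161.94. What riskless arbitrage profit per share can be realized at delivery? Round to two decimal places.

¥5.95 per share

PV(dividends) I = 3.88·e^(−0.0407·3/12) + 2.81·e^(−0.0407·7/12) = 6.5848
Fair forward F* = (S − I)·e^(rT) = (158.40 − 6.5848)·e^0.027133 = 151.8152 × 1.027504 = 155.9907
Market ¥161.94 > fair 155.9907: forward overpriced → cash-and-carry (borrow at r, buy the stock and collect the dividends, short the forward).
Profit at T = |F_mkt − F*| = |161.94 − 155.9907| = ¥5.95 per share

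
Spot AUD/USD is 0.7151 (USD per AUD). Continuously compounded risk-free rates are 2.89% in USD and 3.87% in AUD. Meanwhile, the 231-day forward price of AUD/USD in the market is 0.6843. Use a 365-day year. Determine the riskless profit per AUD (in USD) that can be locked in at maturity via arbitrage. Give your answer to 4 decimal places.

Fair forward: F* = S·e^(carry·T), with carry = (r_USD − r_AUD) = 0.0289 − 0.0387 = -0.0098
F* = 0.7151 · e^(-0.0098 × 231/365) = 0.7151 · e^-0.006202 = 0.7151 × 0.993817 = 0.7107
Market 0.6843 < fair 0.7107: forward underpriced → reverse cash-and-carry (short spot, go long the forward).
At maturity, profit = |F_mkt − F*| = |0.6843 − 0.7107| = 0.0264 per AUD (in USD)

0.0264 per AUD (in USD)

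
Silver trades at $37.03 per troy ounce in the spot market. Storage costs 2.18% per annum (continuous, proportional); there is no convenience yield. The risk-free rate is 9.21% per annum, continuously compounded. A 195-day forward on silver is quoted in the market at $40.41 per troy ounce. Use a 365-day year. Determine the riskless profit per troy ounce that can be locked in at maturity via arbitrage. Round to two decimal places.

Fair forward: F* = S·e^(carry·T), with carry = (r + u) = 0.0921 + 0.0218 = 0.1139
F* = 37.03 · e^(0.1139 × 195/365) = 37.03 · e^0.060851 = 37.03 × 1.062741 = $39.3533
Market $40.41 > fair $39.3533: forward overpriced → cash-and-carry (buy spot, short the forward).
At maturity, profit = |F_mkt − F*| = |40.41 − 39.3533| = $1.06 per troy ounce

$1.06 per troy ounce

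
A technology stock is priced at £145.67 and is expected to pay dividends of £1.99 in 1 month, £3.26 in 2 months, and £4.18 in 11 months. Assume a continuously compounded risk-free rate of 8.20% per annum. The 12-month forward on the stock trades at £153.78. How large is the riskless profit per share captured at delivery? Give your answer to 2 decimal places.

£5.51 per share

PV(dividends) I = 1.99·e^(−0.0820·1/12) + 3.26·e^(−0.0820·2/12) + 4.18·e^(−0.0820·11/12) = 9.0695
Fair forward F* = (S − I)·e^(rT) = (145.67 − 9.0695)·e^0.082000 = 136.6005 × 1.085456 = 148.2738
Market £153.78 > fair 148.2738: forward overpriced → cash-and-carry (borrow at r, buy the stock and collect the dividends, short the forward).
Profit at T = |F_mkt − F*| = |153.78 − 148.2738| = £5.51 per share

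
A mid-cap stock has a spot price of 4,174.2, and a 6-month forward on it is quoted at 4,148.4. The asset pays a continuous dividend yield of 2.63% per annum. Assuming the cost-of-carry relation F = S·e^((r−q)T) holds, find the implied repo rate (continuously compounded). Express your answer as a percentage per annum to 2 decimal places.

From F = S·e^((r−q)T): (r − q) = ln(F/S)/T
ln(4148.4/4174.2) = ln(0.993819) = -0.006200
(r − q) = -0.006200 / (6/12) = -0.012400
r = ln(F/S)/T + q = -0.012400 + 0.0263 = 0.013900
r = 1.39%

1.39%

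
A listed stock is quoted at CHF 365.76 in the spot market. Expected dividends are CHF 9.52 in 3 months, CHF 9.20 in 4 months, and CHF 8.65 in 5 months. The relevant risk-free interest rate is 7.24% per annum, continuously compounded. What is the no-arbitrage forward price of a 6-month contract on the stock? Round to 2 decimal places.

PV(dividends) I = 9.52·e^(−0.0724·3/12) + 9.20·e^(−0.0724·4/12) + 8.65·e^(−0.0724·5/12)
I = 9.3492 + 8.9806 + 8.3930 = 26.7228
F = (S − I)·e^(rT) = (365.76 − 26.7228) · e^(0.0724·6/12)
= 339.0372 · e^0.036200 = 339.0372 × 1.036863 = CHF 351.54

CHF 351.54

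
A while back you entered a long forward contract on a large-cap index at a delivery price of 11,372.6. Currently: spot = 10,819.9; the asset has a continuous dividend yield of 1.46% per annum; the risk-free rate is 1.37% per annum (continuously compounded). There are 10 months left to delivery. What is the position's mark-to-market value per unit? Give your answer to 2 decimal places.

Current fair forward for the remaining 10 months: F = S·e^((r − q)·T), (r − q) = 0.0137 − 0.0146 = -0.0009
F = 10819.9 · e^(-0.0009 × 10/12) = 10819.9 × 0.99925028 = 10811.7881
Value of long forward = (F − K)·e^(−rT) = (10811.7881 − 11372.6) · e^(−0.0137·10/12)
= -560.8119 × 0.98864826 = -554.45

-554.45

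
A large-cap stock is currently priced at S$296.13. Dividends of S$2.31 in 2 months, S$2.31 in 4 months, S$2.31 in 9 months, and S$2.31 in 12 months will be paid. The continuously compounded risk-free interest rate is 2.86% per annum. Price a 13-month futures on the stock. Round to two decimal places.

S$296.07

PV(dividends) I = 2.31·e^(−0.0286·2/12) + 2.31·e^(−0.0286·4/12) + 2.31·e^(−0.0286·9/12) + 2.31·e^(−0.0286·12/12)
I = 2.2990 + 2.2881 + 2.2610 + 2.2449 = 9.0930
F = (S − I)·e^(rT) = (296.13 − 9.0930) · e^(0.0286·13/12)
= 287.0370 · e^0.030983 = 287.0370 × 1.031468 = S$296.07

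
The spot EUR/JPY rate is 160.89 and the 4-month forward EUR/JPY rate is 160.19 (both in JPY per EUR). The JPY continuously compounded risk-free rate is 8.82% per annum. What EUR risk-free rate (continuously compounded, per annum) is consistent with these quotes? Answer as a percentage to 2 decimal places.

10.13%

F = S·e^((r_JPY − r_EUR)T) ⇒ r_EUR = r_JPY − ln(F/S)/T
ln(160.19/160.89) = -0.004360; /(4/12) = -0.013080
r_EUR = 0.0882 + 0.013080 = 0.101280
r_EUR = 10.13%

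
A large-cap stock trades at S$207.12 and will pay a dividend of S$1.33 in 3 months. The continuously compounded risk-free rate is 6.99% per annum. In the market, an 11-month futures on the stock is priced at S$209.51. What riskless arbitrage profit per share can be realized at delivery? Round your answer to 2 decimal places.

S$9.92 per share

PV(dividends) I = 1.33·e^(−0.0699·3/12) = 1.3070
Fair futures F* = (S − I)·e^(rT) = (207.12 − 1.3070)·e^0.064075 = 205.8130 × 1.066172 = 219.4321
Market S$209.51 < fair 219.4321: forward underpriced → reverse cash-and-carry (short the stock, invest proceeds at r, pay the dividends, go long the forward).
Profit at T = |F_mkt − F*| = |209.51 − 219.4321| = S$9.92 per share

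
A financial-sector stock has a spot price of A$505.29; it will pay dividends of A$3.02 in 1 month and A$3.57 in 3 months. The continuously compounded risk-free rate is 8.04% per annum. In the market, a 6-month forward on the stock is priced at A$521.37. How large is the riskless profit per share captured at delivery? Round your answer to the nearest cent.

PV(dividends) I = 3.02·e^(−0.0804·1/12) + 3.57·e^(−0.0804·3/12) = 6.4988
Fair forward F* = (S − I)·e^(rT) = (505.29 − 6.4988)·e^0.040200 = 498.7912 × 1.041019 = 519.2511
Market A$521.37 > fair 519.2511: forward overpriced → cash-and-carry (borrow at r, buy the stock and collect the dividends, short the forward).
Profit at T = |F_mkt − F*| = |521.37 − 519.2511| = A$2.12 per share

A$2.12 per share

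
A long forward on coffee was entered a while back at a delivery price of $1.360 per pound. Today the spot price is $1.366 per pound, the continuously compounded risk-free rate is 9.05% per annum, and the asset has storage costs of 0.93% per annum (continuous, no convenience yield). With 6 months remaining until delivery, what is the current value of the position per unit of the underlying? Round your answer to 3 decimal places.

$0.073 per pound

Current fair forward for the remaining 6 months: F = S·e^((r + u)·T), (r + u) = 0.0905 + 0.0093 = 0.0998
F = 1.366 · e^(0.0998 × 6/12) = 1.366 × 1.051166 = 1.4359
Value of long forward = (F − K)·e^(−rT) = (1.4359 − 1.360) · e^(−0.0905·6/12)
= 0.0759 × 0.955759 = 0.073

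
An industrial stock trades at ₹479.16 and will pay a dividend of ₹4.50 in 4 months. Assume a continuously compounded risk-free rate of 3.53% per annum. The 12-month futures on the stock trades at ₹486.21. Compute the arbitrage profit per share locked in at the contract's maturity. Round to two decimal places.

₹5.56 per share

PV(dividends) I = 4.50·e^(−0.0353·4/12) = 4.4474
Fair futures F* = (S − I)·e^(rT) = (479.16 − 4.4474)·e^0.035300 = 474.7126 × 1.035930 = 491.7690
Market ₹486.21 < fair 491.7690: forward underpriced → reverse cash-and-carry (short the stock, invest proceeds at r, pay the dividends, go long the forward).
Profit at T = |F_mkt − F*| = |486.21 − 491.7690| = ₹5.56 per share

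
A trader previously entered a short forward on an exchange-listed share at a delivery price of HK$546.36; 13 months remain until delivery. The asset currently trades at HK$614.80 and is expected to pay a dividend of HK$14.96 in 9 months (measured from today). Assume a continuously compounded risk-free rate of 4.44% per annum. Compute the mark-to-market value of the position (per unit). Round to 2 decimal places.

PV(remaining dividends) I = 14.96·e^(−0.0444·9/12) = 14.4700
Current forward F = (S − I)·e^(rT) = (614.80 − 14.4700)·e^(0.0444·13/12) = 600.3300 × 1.049276 = 629.9119
Value (long) = (F − K)·e^(−rT) = (629.9119 − 546.36) × 0.953038 = 79.6281
Short position value = −(long value) = -HK$79.63

-HK$79.63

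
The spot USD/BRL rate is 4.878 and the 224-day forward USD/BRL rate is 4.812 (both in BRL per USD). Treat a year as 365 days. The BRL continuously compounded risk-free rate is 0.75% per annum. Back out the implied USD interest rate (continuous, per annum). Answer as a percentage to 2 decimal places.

2.97%

F = S·e^((r_BRL − r_USD)T) ⇒ r_USD = r_BRL − ln(F/S)/T
ln(4.812/4.878) = -0.013623; /(224/365) = -0.022198
r_USD = 0.0075 + 0.022198 = 0.029698
r_USD = 2.97%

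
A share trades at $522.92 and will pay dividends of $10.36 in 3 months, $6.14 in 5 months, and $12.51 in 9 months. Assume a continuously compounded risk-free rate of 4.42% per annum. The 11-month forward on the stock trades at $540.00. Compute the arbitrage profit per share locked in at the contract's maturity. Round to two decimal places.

$25.01 per share

PV(dividends) I = 10.36·e^(−0.0442·3/12) + 6.14·e^(−0.0442·5/12) + 12.51·e^(−0.0442·9/12) = 28.3762
Fair forward F* = (S − I)·e^(rT) = (522.92 − 28.3762)·e^0.040517 = 494.5438 × 1.041349 = 514.9927
Market $540.00 > fair 514.9927: forward overpriced → cash-and-carry (borrow at r, buy the stock and collect the dividends, short the forward).
Profit at T = |F_mkt − F*| = |540.00 − 514.9927| = $25.01 per share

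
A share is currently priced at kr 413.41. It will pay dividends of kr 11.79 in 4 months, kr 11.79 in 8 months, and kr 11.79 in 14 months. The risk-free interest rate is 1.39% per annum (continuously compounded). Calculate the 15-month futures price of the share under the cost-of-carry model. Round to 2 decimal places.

kr 385.02

PV(dividends) I = 11.79·e^(−0.0139·4/12) + 11.79·e^(−0.0139·8/12) + 11.79·e^(−0.0139·14/12)
I = 11.7355 + 11.6813 + 11.6003 = 35.0171
F = (S − I)·e^(rT) = (413.41 − 35.0171) · e^(0.0139·15/12)
= 378.3929 · e^0.017375 = 378.3929 × 1.017527 = kr 385.02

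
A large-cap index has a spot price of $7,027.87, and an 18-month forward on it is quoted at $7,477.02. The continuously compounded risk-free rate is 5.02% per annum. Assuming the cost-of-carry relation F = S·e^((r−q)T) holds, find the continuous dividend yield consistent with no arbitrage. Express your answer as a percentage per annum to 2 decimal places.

0.89%

From F = S·e^((r−q)T): (r − q) = ln(F/S)/T
ln(7477.02/7027.87) = ln(1.063910) = 0.061951
(r − q) = 0.061951 / (18/12) = 0.041301
q = r − ln(F/S)/T = 0.0502 − 0.041301 = 0.008899
q = 0.89%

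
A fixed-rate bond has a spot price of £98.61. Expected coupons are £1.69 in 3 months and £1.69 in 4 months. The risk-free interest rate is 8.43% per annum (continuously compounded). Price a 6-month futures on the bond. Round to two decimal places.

PV(coupons) I = 1.69·e^(−0.0843·3/12) + 1.69·e^(−0.0843·4/12)
I = 1.6548 + 1.6432 = 3.2980
F = (S − I)·e^(rT) = (98.61 − 3.2980) · e^(0.0843·6/12)
= 95.3120 · e^0.042150 = 95.3120 × 1.043051 = £99.42

£99.42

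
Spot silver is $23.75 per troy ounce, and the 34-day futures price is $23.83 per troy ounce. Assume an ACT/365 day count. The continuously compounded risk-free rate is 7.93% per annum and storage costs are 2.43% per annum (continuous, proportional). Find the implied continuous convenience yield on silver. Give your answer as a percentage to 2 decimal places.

6.75%

F = S·e^((r+u−y)T) ⇒ (r+u−y) = ln(F/S)/T
ln(23.83/23.75) = 0.003363; /T ⇒ 0.036103
y = r + u − ln(F/S)/T = 0.0793 + 0.0243 − 0.036103 = 0.067497
y = 6.75%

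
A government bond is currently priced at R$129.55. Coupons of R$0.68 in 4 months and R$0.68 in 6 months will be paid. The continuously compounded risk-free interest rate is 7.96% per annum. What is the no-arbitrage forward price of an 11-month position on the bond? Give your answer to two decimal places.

R$137.94

PV(coupons) I = 0.68·e^(−0.0796·4/12) + 0.68·e^(−0.0796·6/12)
I = 0.6622 + 0.6535 = 1.3157
F = (S − I)·e^(rT) = (129.55 − 1.3157) · e^(0.0796·11/12)
= 128.2343 · e^0.072967 = 128.2343 × 1.075695 = R$137.94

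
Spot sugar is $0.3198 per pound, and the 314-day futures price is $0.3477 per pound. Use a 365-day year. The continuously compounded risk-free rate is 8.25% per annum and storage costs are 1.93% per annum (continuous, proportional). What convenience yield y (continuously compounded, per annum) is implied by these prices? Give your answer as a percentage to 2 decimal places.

F = S·e^((r+u−y)T) ⇒ (r+u−y) = ln(F/S)/T
ln(0.3477/0.3198) = 0.083644; /T ⇒ 0.097229
y = r + u − ln(F/S)/T = 0.0825 + 0.0193 − 0.097229 = 0.004571
y = 0.46%

0.46%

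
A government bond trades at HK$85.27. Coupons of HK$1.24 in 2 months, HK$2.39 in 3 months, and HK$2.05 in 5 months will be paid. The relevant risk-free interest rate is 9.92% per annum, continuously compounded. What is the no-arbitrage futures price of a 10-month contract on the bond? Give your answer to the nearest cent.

HK$86.62

PV(coupons) I = 1.24·e^(−0.0992·2/12) + 2.39·e^(−0.0992·3/12) + 2.05·e^(−0.0992·5/12)
I = 1.2197 + 2.3315 + 1.9670 = 5.5182
F = (S − I)·e^(rT) = (85.27 − 5.5182) · e^(0.0992·10/12)
= 79.7518 · e^0.082667 = 79.7518 × 1.086180 = HK$86.62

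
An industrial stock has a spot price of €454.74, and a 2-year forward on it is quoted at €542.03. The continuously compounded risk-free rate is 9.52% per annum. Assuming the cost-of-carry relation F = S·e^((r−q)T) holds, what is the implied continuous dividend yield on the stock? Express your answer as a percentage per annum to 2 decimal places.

From F = S·e^((r−q)T): (r − q) = ln(F/S)/T
ln(542.03/454.74) = ln(1.191956) = 0.175596
(r − q) = 0.175596 / (2) = 0.087798
q = r − ln(F/S)/T = 0.0952 − 0.087798 = 0.007402
q = 0.74%

0.74%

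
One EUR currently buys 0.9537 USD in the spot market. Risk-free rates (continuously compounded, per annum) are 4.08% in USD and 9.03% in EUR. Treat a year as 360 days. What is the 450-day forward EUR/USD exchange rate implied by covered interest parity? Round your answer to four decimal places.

0.8965

F = S·e^((r_USD − r_EUR)T) = 0.9537 · e^((0.0408 − 0.0903) × 450/360)
= 0.9537 · e^-0.061875 = 0.9537 × 0.940000
F = 0.8965 USD per EUR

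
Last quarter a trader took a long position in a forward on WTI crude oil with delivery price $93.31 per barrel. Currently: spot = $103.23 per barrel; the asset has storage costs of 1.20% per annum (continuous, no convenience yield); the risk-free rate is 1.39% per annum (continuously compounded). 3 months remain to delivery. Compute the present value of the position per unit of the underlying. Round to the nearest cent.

$10.55 per barrel

Current fair forward for the remaining 3 months: F = S·e^((r + u)·T), (r + u) = 0.0139 + 0.0120 = 0.0259
F = 103.23 · e^(0.0259 × 3/12) = 103.23 × 1.006496 = 103.9006
Value of long forward = (F − K)·e^(−rT) = (103.9006 − 93.31) · e^(−0.0139·3/12)
= 10.5906 × 0.996531 = 10.55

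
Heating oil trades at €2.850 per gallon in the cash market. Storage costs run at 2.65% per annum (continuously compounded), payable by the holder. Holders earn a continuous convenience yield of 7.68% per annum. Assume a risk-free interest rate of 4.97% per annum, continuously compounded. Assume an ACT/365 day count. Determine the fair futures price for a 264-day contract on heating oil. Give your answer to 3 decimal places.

€2.849 per gallon

Net carry = r + u − y = 0.0497 + 0.0265 − 0.0768 = -0.0006
F = S·e^((r+u−y)T) = 2.850 · e^(-0.0006 × 264/365) = 2.850 · e^-0.000434
= 2.850 × 0.999566 = €2.849 per gallon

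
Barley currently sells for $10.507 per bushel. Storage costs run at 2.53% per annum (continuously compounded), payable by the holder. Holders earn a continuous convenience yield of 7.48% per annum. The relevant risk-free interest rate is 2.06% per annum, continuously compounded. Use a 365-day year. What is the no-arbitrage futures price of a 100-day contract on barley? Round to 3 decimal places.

Net carry = r + u − y = 0.0206 + 0.0253 − 0.0748 = -0.0289
F = S·e^((r+u−y)T) = 10.507 · e^(-0.0289 × 100/365) = 10.507 · e^-0.007918
= 10.507 × 0.992113 = $10.424 per bushel

$10.424 per bushel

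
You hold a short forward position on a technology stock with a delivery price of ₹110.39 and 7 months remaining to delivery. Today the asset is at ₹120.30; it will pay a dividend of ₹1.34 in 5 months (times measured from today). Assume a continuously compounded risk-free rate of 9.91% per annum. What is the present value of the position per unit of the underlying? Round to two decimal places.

-₹14.82

PV(remaining dividends) I = 1.34·e^(−0.0991·5/12) = 1.2858
Current forward F = (S − I)·e^(rT) = (120.30 − 1.2858)·e^(0.0991·7/12) = 119.0142 × 1.059512 = 126.0970
Value (long) = (F − K)·e^(−rT) = (126.0970 − 110.39) × 0.943831 = 14.8248
Short position value = −(long value) = -₹14.82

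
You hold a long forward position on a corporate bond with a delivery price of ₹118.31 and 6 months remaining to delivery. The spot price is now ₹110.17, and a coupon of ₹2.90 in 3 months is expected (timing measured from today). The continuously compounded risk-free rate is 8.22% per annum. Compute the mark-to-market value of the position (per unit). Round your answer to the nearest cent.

PV(remaining coupons) I = 2.90·e^(−0.0822·3/12) = 2.8410
Current forward F = (S − I)·e^(rT) = (110.17 − 2.8410)·e^(0.0822·6/12) = 107.3290 × 1.041956 = 111.8321
Value (long) = (F − K)·e^(−rT) = (111.8321 − 118.31) × 0.959733 = -6.2171
Value = -₹6.22

-₹6.22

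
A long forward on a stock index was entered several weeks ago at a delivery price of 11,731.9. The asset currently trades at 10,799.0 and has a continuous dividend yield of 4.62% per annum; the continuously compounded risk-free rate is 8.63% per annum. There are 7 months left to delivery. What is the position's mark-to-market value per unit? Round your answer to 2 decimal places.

-644.06

Current fair forward for the remaining 7 months: F = S·e^((r − q)·T), (r − q) = 0.0863 − 0.0462 = 0.0401
F = 10799.0 · e^(0.0401 × 7/12) = 10799.0 × 1.02366740 = 11054.5843
Value of long forward = (F − K)·e^(−rT) = (11054.5843 − 11731.9) · e^(−0.0863·7/12)
= -677.3157 × 0.95090448 = -644.06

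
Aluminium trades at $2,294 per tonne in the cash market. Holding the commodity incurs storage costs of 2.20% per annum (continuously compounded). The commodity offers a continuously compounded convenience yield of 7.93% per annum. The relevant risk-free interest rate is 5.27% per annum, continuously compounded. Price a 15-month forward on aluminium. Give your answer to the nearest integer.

Net carry = r + u − y = 0.0527 + 0.0220 − 0.0793 = -0.0046
F = S·e^((r+u−y)T) = 2294 · e^(-0.0046 × 15/12) = 2294 · e^-0.005750
= 2294 × 0.994266 = $2,281 per tonne

$2,281 per tonne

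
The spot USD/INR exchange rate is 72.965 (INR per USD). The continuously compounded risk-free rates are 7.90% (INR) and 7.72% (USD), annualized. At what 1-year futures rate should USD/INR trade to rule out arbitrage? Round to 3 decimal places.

F = S·e^((r_INR − r_USD)T) = 72.965 · e^((0.0790 − 0.0772) × 1)
= 72.965 · e^0.001800 = 72.965 × 1.001802
F = 73.096 INR per USD

73.096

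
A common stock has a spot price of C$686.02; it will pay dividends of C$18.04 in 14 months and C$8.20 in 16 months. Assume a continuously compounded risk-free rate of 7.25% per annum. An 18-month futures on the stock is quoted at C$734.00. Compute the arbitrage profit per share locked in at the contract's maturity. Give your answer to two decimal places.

PV(dividends) I = 18.04·e^(−0.0725·14/12) + 8.20·e^(−0.0725·16/12) = 24.0213
Fair futures F* = (S − I)·e^(rT) = (686.02 − 24.0213)·e^0.108750 = 661.9987 × 1.114884 = 738.0518
Market C$734.00 < fair 738.0518: forward underpriced → reverse cash-and-carry (short the stock, invest proceeds at r, pay the dividends, go long the forward).
Profit at T = |F_mkt − F*| = |734.00 − 738.0518| = C$4.05 per share

C$4.05 per share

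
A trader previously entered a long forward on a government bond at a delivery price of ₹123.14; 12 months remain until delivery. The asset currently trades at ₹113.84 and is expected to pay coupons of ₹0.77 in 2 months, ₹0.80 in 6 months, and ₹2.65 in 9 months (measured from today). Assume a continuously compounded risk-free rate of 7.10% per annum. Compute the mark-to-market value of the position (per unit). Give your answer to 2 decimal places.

PV(remaining coupons) I = 0.77·e^(−0.0710·2/12) + 0.80·e^(−0.0710·6/12) + 2.65·e^(−0.0710·9/12) = 4.0456
Current forward F = (S − I)·e^(rT) = (113.84 − 4.0456)·e^(0.0710·12/12) = 109.7944 × 1.073581 = 117.8732
Value (long) = (F − K)·e^(−rT) = (117.8732 − 123.14) × 0.931462 = -4.9058
Value = -₹4.91

-₹4.91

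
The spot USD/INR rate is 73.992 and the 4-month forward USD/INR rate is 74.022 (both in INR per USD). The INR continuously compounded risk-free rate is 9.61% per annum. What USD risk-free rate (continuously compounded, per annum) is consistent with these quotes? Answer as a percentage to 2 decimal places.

F = S·e^((r_INR − r_USD)T) ⇒ r_USD = r_INR − ln(F/S)/T
ln(74.022/73.992) = 0.000405; /(4/12) = 0.001215
r_USD = 0.0961 − 0.001215 = 0.094885
r_USD = 9.49%

9.49%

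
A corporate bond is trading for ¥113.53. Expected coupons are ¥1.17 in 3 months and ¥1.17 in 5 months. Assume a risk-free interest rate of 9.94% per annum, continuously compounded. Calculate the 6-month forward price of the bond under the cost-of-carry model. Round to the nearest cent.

PV(coupons) I = 1.17·e^(−0.0994·3/12) + 1.17·e^(−0.0994·5/12)
I = 1.1413 + 1.1225 = 2.2638
F = (S − I)·e^(rT) = (113.53 − 2.2638) · e^(0.0994·6/12)
= 111.2662 · e^0.049700 = 111.2662 × 1.050956 = ¥116.94

¥116.94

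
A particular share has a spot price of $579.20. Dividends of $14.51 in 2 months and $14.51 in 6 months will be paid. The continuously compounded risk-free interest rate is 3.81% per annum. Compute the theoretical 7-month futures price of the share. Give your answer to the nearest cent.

$562.92

PV(dividends) I = 14.51·e^(−0.0381·2/12) + 14.51·e^(−0.0381·6/12)
I = 14.4182 + 14.2362 = 28.6544
F = (S − I)·e^(rT) = (579.20 − 28.6544) · e^(0.0381·7/12)
= 550.5456 · e^0.022225 = 550.5456 × 1.022474 = $562.92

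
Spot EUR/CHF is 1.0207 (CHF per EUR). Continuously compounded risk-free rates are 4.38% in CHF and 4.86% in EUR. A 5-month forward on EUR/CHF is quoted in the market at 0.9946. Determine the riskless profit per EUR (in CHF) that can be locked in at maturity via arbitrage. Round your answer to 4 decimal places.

Fair forward: F* = S·e^(carry·T), with carry = (r_CHF − r_EUR) = 0.0438 − 0.0486 = -0.0048
F* = 1.0207 · e^(-0.0048 × 5/12) = 1.0207 · e^-0.002000 = 1.0207 × 0.998002 = 1.0187
Market 0.9946 < fair 1.0187: forward underpriced → reverse cash-and-carry (short spot, go long the forward).
At maturity, profit = |F_mkt − F*| = |0.9946 − 1.0187| = 0.0241 per EUR (in CHF)

0.0241 per EUR (in CHF)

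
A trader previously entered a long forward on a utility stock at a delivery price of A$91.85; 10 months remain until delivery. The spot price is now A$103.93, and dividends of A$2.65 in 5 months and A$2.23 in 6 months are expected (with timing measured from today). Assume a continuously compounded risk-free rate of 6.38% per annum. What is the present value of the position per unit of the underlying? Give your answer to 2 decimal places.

PV(remaining dividends) I = 2.65·e^(−0.0638·5/12) + 2.23·e^(−0.0638·6/12) = 4.7405
Current forward F = (S − I)·e^(rT) = (103.93 − 4.7405)·e^(0.0638·10/12) = 99.1895 × 1.054605 = 104.6057
Value (long) = (F − K)·e^(−rT) = (104.6057 − 91.85) × 0.948222 = 12.0952
Value = A$12.10

A$12.10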